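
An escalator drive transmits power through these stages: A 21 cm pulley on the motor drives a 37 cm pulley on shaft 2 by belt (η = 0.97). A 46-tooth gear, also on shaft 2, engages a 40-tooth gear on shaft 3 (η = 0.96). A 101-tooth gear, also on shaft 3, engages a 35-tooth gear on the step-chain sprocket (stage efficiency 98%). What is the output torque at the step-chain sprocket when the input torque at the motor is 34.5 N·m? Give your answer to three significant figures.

16.7 N·m

After the belt (37/21): 34.5 × 1.7619 × 0.97 = 58.962 N·m
After the gear mesh (40/46): 58.962 × 0.86957 × 0.96 = 49.221 N·m
After the gear mesh (35/101): 49.221 × 0.34653 × 0.98 = 16.716 N·m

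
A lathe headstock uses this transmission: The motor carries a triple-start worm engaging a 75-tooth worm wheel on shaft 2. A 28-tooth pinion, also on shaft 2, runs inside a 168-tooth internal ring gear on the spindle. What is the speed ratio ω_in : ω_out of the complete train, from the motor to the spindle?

Each stage contributes driven/driver: worm 75/3 = 25, internal gear 168/28 = 6.
Overall: 25 × 6 = 150.

150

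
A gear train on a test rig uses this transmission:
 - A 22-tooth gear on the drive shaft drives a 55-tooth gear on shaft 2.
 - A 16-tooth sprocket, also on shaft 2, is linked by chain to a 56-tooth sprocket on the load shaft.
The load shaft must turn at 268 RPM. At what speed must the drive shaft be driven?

2345 RPM

Overall ratio R = 2.5 × 3.5 = 8.75.
Required input speed = output speed × R = 268 × 8.75 = 2345 RPM.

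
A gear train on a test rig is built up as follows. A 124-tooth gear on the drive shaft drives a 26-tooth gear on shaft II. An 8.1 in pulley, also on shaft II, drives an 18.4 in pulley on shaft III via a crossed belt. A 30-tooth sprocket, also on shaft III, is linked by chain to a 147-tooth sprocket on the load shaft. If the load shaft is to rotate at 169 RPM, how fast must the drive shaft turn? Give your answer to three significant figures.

Overall ratio R = 0.20968 × 2.2716 × 4.9 = 2.3339.
Required input speed = output speed × R = 169 × 2.3339 = 394.43 RPM.

394 RPM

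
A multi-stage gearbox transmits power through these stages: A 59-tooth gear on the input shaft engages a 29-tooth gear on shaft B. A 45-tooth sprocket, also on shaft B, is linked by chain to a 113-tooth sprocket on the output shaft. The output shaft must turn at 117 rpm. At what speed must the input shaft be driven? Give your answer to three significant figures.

144 rpm

Overall ratio R = 0.49153 × 2.5111 = 1.2343.
Required input speed = output speed × R = 117 × 1.2343 = 144.41 rpm.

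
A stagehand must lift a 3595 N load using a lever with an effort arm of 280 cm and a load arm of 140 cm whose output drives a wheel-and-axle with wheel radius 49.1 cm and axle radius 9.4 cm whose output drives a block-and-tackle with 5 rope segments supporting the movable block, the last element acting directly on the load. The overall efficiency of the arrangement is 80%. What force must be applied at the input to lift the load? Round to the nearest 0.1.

Lever MA = effort arm / load arm = 280/140 = 2.
Wheel-and-axle MA = R/r = 49.1/9.4 = 5.2234.
Block-and-tackle MA = number of supporting rope parts = 5.
Combined ideal MA = 2 × 5.2234 × 5 = 52.234.
Actual MA = 52.234 × 0.80 = 41.787.
Effort = load / actual MA = 3595 / 41.787 = 86.031 N.

86.0 N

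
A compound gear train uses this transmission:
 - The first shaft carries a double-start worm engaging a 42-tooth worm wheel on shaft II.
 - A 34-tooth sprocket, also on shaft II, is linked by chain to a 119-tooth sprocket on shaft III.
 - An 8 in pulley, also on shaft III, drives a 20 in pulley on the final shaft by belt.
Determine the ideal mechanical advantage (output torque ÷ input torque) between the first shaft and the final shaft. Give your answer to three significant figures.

184

Each stage contributes driven/driver: worm 42/2 = 21, chain 119/34 = 3.5, belt 20/8 = 2.5.
Overall: 21 × 3.5 × 2.5 = 183.75.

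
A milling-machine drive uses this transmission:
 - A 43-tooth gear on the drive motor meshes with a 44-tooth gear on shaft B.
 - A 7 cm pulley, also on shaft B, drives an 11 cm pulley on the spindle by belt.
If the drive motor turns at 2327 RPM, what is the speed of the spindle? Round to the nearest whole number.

1447 RPM

gear mesh 44/43 = 1.0233 → 2327/1.0233 = 2274.1 RPM
belt 11/7 = 1.5714 → 2274.1/1.5714 = 1447.2 RPM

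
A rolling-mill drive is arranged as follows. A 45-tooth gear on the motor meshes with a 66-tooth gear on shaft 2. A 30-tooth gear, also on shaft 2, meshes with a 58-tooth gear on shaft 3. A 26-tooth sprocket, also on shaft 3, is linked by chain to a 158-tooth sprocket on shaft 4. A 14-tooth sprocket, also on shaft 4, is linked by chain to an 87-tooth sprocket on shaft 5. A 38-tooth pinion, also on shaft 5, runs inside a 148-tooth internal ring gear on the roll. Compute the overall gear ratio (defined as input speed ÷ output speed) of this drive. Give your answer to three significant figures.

417

Each stage contributes driven/driver: gear mesh 66/45 = 1.4667, gear mesh 58/30 = 1.9333, chain 158/26 = 6.0769, chain 87/14 = 6.2143, internal gear 148/38 = 3.8947.
Overall: 1.4667 × 1.9333 × 6.0769 × 6.2143 × 3.8947 = 417.05.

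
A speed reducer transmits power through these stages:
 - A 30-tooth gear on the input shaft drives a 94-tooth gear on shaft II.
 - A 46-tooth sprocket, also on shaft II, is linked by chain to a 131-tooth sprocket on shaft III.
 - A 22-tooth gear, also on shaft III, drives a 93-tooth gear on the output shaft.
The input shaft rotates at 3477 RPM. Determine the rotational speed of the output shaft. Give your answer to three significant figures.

the input shaft → shaft II (gear mesh, 94/30): 3477 ÷ 3.1333 = 1109.7 RPM
shaft II → shaft III (chain, 131/46): 1109.7 ÷ 2.8478 = 389.66 RPM
shaft III → the output shaft (gear mesh, 93/22): 389.66 ÷ 4.2273 = 92.177 RPM

92.2 RPM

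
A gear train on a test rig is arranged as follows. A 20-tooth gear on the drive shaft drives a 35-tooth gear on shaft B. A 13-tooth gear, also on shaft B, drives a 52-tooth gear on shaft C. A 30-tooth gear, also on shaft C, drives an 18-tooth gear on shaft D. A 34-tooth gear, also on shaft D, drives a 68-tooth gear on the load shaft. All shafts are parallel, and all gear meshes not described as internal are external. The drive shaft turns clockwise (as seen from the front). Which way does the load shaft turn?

the drive shaft → shaft B: external mesh, 1 reversal → CCW.
shaft B → shaft C: external mesh, 1 reversal → CW.
shaft C → shaft D: external mesh, 1 reversal → CCW.
shaft D → the load shaft: external mesh, 1 reversal → CW.
4 reversals in total — an even number — so the load shaft turns the same way as the drive shaft.

clockwise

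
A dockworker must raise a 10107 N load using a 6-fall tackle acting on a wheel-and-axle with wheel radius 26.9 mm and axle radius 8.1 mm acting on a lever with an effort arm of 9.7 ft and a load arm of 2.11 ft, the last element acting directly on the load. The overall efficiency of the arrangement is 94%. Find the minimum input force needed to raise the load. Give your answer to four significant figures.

117.4 N

Block-and-tackle MA = number of supporting rope parts = 6.
Wheel-and-axle MA = R/r = 26.9/8.1 = 3.321.
Lever MA = effort arm / load arm = 9.7/2.11 = 4.5972.
Combined ideal MA = 6 × 3.321 × 4.5972 = 91.603.
Actual MA = 91.603 × 0.94 = 86.106.
Effort = load / actual MA = 10107 / 86.106 = 117.38 N.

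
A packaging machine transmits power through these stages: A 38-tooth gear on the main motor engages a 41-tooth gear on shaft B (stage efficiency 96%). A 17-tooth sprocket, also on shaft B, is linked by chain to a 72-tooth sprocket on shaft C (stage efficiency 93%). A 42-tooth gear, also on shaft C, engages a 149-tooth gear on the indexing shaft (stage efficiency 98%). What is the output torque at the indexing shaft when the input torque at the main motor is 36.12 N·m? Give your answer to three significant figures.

Gear mesh: ratio = 41/38 = 1.0789; torque at shaft B = 36.12 × 1.0789 × 0.96 = 37.413 N·m.
Chain: ratio = 72/17 = 4.2353; torque at shaft C = 37.413 × 4.2353 × 0.93 = 147.36 N·m.
Gear mesh: ratio = 149/42 = 3.5476; torque at the indexing shaft = 147.36 × 3.5476 × 0.98 = 512.33 N·m.

512 N·m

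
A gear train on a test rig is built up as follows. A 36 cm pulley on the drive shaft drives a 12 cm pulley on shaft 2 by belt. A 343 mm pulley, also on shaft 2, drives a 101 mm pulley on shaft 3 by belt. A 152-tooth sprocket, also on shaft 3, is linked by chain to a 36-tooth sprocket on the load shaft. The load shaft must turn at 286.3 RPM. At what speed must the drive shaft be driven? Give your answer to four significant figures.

Overall ratio R = 0.33333 × 0.29446 × 0.23684 = 0.023247.
Required input speed = output speed × R = 286.3 × 0.023247 = 6.6556 RPM.

6.656 RPM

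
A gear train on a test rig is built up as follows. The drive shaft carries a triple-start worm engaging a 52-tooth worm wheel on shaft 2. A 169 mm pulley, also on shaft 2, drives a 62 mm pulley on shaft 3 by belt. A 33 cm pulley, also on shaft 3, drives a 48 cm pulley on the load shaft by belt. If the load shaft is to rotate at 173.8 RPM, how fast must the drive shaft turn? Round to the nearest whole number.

Overall ratio R = 17.333 × 0.36686 × 1.4545 = 9.2494.
Required input speed = output speed × R = 173.8 × 9.2494 = 1607.5 RPM.

1608 RPM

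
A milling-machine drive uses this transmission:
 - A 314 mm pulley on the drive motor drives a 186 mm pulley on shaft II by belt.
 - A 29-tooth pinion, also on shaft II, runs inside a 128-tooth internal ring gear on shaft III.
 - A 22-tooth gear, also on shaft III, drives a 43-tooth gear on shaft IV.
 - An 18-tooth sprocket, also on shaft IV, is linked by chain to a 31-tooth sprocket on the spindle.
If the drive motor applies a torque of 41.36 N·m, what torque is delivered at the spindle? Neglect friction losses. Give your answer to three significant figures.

belt 186/314 = 0.59236 → τ = 41.36·0.59236 = 24.5 N·m
internal gear 128/29 = 4.4138 → τ = 24.5·4.4138 = 108.14 N·m
gear mesh 43/22 = 1.9545 → τ = 108.14·1.9545 = 211.36 N·m
chain 31/18 = 1.7222 → τ = 211.36·1.7222 = 364.01 N·m

364 N·m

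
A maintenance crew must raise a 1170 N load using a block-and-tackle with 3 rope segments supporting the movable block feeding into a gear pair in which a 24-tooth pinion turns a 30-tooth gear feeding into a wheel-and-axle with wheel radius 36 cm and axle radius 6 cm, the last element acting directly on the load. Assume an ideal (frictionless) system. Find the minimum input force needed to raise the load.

52 N

Block-and-tackle MA = number of supporting rope parts = 3.
Gear pair MA = 30/24 = 1.25.
Wheel-and-axle MA = R/r = 36/6 = 6.
Combined ideal MA = 3 × 1.25 × 6 = 22.5.
Effort = load / MA = 1170 / 22.5 = 52 N.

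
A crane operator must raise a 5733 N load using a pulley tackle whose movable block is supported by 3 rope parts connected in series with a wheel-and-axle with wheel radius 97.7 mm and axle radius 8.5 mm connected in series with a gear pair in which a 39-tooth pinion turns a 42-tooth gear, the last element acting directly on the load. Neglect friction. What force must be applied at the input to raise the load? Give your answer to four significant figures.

Block-and-tackle MA = number of supporting rope parts = 3.
Wheel-and-axle MA = R/r = 97.7/8.5 = 11.494.
Gear pair MA = 42/39 = 1.0769.
Combined ideal MA = 3 × 11.494 × 1.0769 = 37.135.
Effort = load / MA = 5733 / 37.135 = 154.38 N.

154.4 N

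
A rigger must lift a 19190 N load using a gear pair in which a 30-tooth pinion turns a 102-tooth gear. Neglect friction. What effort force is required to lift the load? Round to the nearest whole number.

5644 N

Gear pair MA = 102/30 = 3.4.
Effort = load / MA = 19190 / 3.4 = 5644.1 N.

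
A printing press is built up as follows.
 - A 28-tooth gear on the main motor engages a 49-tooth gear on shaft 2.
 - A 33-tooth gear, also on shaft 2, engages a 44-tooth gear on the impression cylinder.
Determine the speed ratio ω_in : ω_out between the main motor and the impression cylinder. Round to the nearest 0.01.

2.33

Each stage contributes driven/driver: gear mesh 49/28 = 1.75, gear mesh 44/33 = 1.3333.
Overall: 1.75 × 1.3333 = 2.3333.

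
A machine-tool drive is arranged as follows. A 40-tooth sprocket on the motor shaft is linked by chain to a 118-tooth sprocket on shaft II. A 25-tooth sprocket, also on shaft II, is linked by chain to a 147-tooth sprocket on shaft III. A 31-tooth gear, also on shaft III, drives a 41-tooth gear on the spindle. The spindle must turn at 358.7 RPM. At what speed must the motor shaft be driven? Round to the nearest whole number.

8229 RPM

Overall ratio R = 2.95 × 5.88 × 1.3226 = 22.941.
Required input speed = output speed × R = 358.7 × 22.941 = 8229.1 RPM.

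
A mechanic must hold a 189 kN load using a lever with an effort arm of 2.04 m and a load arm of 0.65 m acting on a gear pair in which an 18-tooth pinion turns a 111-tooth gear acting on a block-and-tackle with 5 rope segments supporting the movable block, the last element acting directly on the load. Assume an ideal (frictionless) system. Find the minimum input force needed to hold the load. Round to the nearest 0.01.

Lever MA = effort arm / load arm = 2.04/0.65 = 3.1385.
Gear pair MA = 111/18 = 6.1667.
Block-and-tackle MA = number of supporting rope parts = 5.
Combined ideal MA = 3.1385 × 6.1667 × 5 = 96.769.
Effort = load / MA = 189 / 96.769 = 1.9531 kN.

1.95 kN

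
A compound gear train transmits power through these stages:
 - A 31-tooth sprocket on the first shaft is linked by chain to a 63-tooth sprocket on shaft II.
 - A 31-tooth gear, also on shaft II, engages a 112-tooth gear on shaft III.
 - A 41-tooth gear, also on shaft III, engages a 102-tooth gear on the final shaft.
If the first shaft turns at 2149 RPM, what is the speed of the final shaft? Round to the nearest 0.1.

the first shaft → shaft II (chain, 63/31): 2149 ÷ 2.0323 = 1057.4 RPM
shaft II → shaft III (gear mesh, 112/31): 1057.4 ÷ 3.6129 = 292.69 RPM
shaft III → the final shaft (gear mesh, 102/41): 292.69 ÷ 2.4878 = 117.65 RPM

117.6 RPM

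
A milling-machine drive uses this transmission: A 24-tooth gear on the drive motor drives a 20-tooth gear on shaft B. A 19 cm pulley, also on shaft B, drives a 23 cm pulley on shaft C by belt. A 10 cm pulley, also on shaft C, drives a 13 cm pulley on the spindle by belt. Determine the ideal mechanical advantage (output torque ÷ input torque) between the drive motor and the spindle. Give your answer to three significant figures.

Each stage contributes driven/driver: gear mesh 20/24 = 0.83333, belt 23/19 = 1.2105, belt 13/10 = 1.3.
Overall: 0.83333 × 1.2105 × 1.3 = 1.3114.

1.31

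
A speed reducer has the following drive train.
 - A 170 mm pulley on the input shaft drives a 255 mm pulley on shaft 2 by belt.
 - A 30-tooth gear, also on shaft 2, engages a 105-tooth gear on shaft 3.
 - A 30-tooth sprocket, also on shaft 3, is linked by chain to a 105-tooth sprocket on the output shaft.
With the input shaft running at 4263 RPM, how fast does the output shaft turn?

232 RPM

the input shaft → shaft 2 (belt, 255/170): 4263 ÷ 1.5 = 2842 RPM
shaft 2 → shaft 3 (gear mesh, 105/30): 2842 ÷ 3.5 = 812 RPM
shaft 3 → the output shaft (chain, 105/30): 812 ÷ 3.5 = 232 RPM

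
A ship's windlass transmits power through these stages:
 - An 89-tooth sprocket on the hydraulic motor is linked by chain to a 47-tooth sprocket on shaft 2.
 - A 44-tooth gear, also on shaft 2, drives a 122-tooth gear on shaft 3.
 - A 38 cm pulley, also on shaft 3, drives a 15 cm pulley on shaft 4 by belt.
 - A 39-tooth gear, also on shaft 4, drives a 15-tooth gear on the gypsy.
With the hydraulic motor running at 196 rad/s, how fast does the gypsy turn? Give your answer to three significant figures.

Chain: ratio = 47/89 = 0.52809, so shaft 2 turns at 196 / 0.52809 = 371.15 rad/s.
Gear mesh: ratio = 122/44 = 2.7727, so shaft 3 turns at 371.15 / 2.7727 = 133.86 rad/s.
Belt: ratio = 15/38 = 0.39474, so shaft 4 turns at 133.86 / 0.39474 = 339.1 rad/s.
Gear mesh: ratio = 15/39 = 0.38462, so the gypsy turns at 339.1 / 0.38462 = 881.67 rad/s.

882 rad/s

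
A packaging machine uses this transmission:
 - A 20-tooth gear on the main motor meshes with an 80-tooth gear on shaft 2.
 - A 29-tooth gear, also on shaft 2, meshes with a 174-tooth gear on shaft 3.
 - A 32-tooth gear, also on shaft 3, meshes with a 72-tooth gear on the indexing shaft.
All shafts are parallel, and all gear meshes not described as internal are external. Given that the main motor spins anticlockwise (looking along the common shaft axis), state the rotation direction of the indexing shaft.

the main motor → shaft 2: external mesh, 1 reversal → CW.
shaft 2 → shaft 3: external mesh, 1 reversal → CCW.
shaft 3 → the indexing shaft: external mesh, 1 reversal → CW.
3 reversals in total — an odd number — so the indexing shaft turns opposite to the main motor.

clockwise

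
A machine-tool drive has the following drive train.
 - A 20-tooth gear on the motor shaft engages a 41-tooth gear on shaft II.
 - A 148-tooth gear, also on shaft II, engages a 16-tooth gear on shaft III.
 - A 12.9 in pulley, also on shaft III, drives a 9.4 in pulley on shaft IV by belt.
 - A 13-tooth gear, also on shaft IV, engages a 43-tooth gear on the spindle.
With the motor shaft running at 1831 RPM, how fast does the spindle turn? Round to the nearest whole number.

the motor shaft → shaft II (gear mesh, 41/20): 1831 ÷ 2.05 = 893.17 RPM
shaft II → shaft III (gear mesh, 16/148): 893.17 ÷ 0.10811 = 8261.8 RPM
shaft III → shaft IV (belt, 9.4/12.9): 8261.8 ÷ 0.72868 = 11338 RPM
shaft IV → the spindle (gear mesh, 43/13): 11338 ÷ 3.3077 = 3427.8 RPM

3428 RPM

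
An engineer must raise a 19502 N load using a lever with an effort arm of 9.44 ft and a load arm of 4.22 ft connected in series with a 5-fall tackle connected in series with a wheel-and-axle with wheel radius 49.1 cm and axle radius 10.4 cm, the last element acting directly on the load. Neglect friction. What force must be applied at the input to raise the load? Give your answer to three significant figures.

Lever MA = effort arm / load arm = 9.44/4.22 = 2.237.
Block-and-tackle MA = number of supporting rope parts = 5.
Wheel-and-axle MA = R/r = 49.1/10.4 = 4.7212.
Combined ideal MA = 2.237 × 5 × 4.7212 = 52.805.
Effort = load / MA = 19502 / 52.805 = 369.32 N.

369 N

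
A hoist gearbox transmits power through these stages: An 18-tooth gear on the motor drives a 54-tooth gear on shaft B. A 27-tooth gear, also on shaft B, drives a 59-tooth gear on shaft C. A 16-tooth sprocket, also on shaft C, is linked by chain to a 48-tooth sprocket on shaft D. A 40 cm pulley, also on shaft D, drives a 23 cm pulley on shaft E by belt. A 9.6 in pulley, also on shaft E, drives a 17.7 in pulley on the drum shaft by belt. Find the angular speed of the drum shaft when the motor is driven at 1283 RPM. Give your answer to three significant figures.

61.5 RPM

the motor → shaft B (gear mesh, 54/18): 1283 ÷ 3 = 427.67 RPM
shaft B → shaft C (gear mesh, 59/27): 427.67 ÷ 2.1852 = 195.71 RPM
shaft C → shaft D (chain, 48/16): 195.71 ÷ 3 = 65.237 RPM
shaft D → shaft E (belt, 23/40): 65.237 ÷ 0.575 = 113.46 RPM
shaft E → the drum shaft (belt, 17.7/9.6): 113.46 ÷ 1.8438 = 61.536 RPM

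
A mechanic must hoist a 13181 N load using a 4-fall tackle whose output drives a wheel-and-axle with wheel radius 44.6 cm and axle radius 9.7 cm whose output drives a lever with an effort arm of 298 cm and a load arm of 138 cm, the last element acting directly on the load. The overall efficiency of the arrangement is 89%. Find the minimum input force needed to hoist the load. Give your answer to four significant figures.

372.9 N

Block-and-tackle MA = number of supporting rope parts = 4.
Wheel-and-axle MA = R/r = 44.6/9.7 = 4.5979.
Lever MA = effort arm / load arm = 298/138 = 2.1594.
Combined ideal MA = 4 × 4.5979 × 2.1594 = 39.716.
Actual MA = 39.716 × 0.89 = 35.347.
Effort = load / actual MA = 13181 / 35.347 = 372.9 N.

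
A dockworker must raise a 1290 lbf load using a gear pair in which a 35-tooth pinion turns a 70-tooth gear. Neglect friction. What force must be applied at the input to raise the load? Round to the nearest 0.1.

Gear pair MA = 70/35 = 2.
Effort = load / MA = 1290 / 2 = 645 lbf.

645.0 lbf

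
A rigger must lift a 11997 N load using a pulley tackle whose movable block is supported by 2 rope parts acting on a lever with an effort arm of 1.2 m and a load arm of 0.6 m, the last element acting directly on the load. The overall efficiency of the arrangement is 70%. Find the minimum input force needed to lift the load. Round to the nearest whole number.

4285 N

Block-and-tackle MA = number of supporting rope parts = 2.
Lever MA = effort arm / load arm = 1.2/0.6 = 2.
Combined ideal MA = 2 × 2 = 4.
Actual MA = 4 × 0.70 = 2.8.
Effort = load / actual MA = 11997 / 2.8 = 4284.6 N.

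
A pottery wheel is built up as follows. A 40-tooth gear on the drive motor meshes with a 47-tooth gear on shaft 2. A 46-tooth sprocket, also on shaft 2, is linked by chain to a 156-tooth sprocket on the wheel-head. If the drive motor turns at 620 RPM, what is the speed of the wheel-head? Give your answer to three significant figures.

Gear mesh: ratio = 47/40 = 1.175, so shaft 2 turns at 620 / 1.175 = 527.66 RPM.
Chain: ratio = 156/46 = 3.3913, so the wheel-head turns at 527.66 / 3.3913 = 155.59 RPM.

156 RPM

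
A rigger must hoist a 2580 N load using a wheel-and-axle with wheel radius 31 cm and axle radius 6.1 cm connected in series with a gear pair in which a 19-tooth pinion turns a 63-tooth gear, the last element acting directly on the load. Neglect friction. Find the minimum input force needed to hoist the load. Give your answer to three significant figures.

153 N

Wheel-and-axle MA = R/r = 31/6.1 = 5.082.
Gear pair MA = 63/19 = 3.3158.
Combined ideal MA = 5.082 × 3.3158 = 16.851.
Effort = load / MA = 2580 / 16.851 = 153.11 N.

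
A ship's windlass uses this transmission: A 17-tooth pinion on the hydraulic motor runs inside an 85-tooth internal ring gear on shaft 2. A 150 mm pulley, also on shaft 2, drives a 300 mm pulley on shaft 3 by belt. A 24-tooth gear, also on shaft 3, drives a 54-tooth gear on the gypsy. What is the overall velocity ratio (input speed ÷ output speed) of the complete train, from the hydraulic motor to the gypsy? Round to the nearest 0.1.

22.5

Each stage contributes driven/driver: internal gear 85/17 = 5, belt 300/150 = 2, gear mesh 54/24 = 2.25.
Overall: 5 × 2 × 2.25 = 22.5.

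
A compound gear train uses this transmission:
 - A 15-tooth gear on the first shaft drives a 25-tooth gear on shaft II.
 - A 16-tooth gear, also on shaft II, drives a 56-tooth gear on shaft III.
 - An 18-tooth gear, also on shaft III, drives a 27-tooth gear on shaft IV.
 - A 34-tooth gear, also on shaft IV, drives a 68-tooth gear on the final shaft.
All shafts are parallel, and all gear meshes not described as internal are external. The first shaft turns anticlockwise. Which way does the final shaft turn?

the first shaft → shaft II: external mesh, 1 reversal → CW.
shaft II → shaft III: external mesh, 1 reversal → CCW.
shaft III → shaft IV: external mesh, 1 reversal → CW.
shaft IV → the final shaft: external mesh, 1 reversal → CCW.
4 reversals in total — an even number — so the final shaft turns the same way as the first shaft.

anticlockwise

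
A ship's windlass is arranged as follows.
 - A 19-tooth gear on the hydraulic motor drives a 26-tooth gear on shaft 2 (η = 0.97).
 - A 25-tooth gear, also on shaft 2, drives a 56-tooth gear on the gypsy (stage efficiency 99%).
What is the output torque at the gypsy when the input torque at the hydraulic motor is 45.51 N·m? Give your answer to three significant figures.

134 N·m

Gear mesh: ratio = 26/19 = 1.3684; torque at shaft 2 = 45.51 × 1.3684 × 0.97 = 60.409 N·m.
Gear mesh: ratio = 56/25 = 2.24; torque at the gypsy = 60.409 × 2.24 × 0.99 = 133.96 N·m.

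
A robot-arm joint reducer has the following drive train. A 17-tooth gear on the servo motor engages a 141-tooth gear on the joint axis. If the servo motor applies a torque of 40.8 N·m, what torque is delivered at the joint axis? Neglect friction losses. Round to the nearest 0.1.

After the gear mesh (141/17): 40.8 × 8.2941 = 338.4 N·m

338.4 N·m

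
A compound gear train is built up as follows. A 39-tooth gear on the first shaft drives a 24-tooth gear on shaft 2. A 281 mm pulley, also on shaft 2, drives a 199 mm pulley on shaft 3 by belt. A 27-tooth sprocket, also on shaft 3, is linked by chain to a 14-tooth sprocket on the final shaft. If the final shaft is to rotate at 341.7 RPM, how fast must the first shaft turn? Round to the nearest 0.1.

77.2 RPM

Overall ratio R = 0.61538 × 0.70819 × 0.51852 = 0.22597.
Required input speed = output speed × R = 341.7 × 0.22597 = 77.215 RPM.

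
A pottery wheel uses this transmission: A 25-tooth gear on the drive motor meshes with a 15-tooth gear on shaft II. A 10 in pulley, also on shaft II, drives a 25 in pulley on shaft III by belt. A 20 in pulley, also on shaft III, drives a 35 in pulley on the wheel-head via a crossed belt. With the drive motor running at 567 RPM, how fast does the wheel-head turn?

216 RPM

the drive motor → shaft II (gear mesh, 15/25): 567 ÷ 0.6 = 945 RPM
shaft II → shaft III (belt, 25/10): 945 ÷ 2.5 = 378 RPM
shaft III → the wheel-head (belt, 35/20): 378 ÷ 1.75 = 216 RPM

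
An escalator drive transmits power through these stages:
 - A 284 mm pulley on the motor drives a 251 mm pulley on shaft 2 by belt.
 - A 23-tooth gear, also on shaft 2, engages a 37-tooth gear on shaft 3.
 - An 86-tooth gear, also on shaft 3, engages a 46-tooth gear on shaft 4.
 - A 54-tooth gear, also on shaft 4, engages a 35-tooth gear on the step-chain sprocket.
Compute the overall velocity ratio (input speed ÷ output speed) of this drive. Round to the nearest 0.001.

0.493

Each stage contributes driven/driver: belt 251/284 = 0.8838, gear mesh 37/23 = 1.6087, gear mesh 46/86 = 0.53488, gear mesh 35/54 = 0.64815.
Overall: 0.8838 × 1.6087 × 0.53488 × 0.64815 = 0.4929.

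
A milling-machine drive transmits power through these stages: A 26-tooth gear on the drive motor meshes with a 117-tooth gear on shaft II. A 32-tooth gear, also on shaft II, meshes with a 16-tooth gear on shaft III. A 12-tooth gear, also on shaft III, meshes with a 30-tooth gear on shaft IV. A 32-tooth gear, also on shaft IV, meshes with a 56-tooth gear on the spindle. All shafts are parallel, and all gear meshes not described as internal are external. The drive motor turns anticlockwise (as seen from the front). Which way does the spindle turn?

the drive motor → shaft II: external mesh, 1 reversal → CW.
shaft II → shaft III: external mesh, 1 reversal → CCW.
shaft III → shaft IV: external mesh, 1 reversal → CW.
shaft IV → the spindle: external mesh, 1 reversal → CCW.
4 reversals in total — an even number — so the spindle turns the same way as the drive motor.

anticlockwise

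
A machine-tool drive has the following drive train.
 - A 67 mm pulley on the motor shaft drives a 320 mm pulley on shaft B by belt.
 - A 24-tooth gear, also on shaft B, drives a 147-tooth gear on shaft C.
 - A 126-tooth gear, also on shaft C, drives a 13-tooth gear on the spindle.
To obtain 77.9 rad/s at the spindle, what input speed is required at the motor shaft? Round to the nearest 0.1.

Overall ratio R = 4.7761 × 6.125 × 0.10317 = 3.0182.
Required input speed = output speed × R = 77.9 × 3.0182 = 235.12 rad/s.

235.1 rad/s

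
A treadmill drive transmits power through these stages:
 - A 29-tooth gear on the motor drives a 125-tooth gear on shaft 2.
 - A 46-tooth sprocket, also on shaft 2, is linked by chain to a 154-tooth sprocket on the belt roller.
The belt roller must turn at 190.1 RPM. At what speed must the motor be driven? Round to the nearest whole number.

2743 RPM

Overall ratio R = 4.3103 × 3.3478 = 14.43.
Required input speed = output speed × R = 190.1 × 14.43 = 2743.2 RPM.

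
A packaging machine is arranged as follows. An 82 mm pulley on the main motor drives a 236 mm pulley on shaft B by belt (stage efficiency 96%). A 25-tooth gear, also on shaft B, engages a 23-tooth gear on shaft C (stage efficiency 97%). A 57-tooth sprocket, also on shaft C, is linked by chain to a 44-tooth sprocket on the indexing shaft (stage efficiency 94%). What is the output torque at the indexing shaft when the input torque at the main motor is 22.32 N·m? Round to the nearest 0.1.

After the belt (236/82): 22.32 × 2.878 × 0.96 = 61.669 N·m
After the gear mesh (23/25): 61.669 × 0.92 × 0.97 = 55.033 N·m
After the chain (44/57): 55.033 × 0.77193 × 0.94 = 39.933 N·m

39.9 N·m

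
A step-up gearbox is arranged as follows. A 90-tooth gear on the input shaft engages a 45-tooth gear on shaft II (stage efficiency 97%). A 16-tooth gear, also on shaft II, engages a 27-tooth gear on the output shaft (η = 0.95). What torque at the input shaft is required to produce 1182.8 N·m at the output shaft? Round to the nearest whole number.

Overall ratio R = 0.5 × 1.6875 = 0.84375; overall efficiency η = 0.97 × 0.95 = 0.9215.
Input torque = output torque / (R × η) = 1182.8 / (0.84375 × 0.9215) = 1521.3 N·m.

1521 N·m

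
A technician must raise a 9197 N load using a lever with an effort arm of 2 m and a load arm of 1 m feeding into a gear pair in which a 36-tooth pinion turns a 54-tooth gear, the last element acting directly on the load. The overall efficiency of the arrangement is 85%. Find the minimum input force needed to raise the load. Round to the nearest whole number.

Lever MA = effort arm / load arm = 2/1 = 2.
Gear pair MA = 54/36 = 1.5.
Combined ideal MA = 2 × 1.5 = 3.
Actual MA = 3 × 0.85 = 2.55.
Effort = load / actual MA = 9197 / 2.55 = 3606.7 N.

3607 N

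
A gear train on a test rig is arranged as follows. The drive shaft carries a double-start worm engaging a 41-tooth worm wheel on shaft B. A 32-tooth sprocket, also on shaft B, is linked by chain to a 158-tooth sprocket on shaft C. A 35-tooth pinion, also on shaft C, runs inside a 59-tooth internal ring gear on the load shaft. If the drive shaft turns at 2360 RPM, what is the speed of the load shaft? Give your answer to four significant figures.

worm 41/2 = 20.5 → 2360/20.5 = 115.12 RPM
chain 158/32 = 4.9375 → 115.12/4.9375 = 23.316 RPM
internal gear 59/35 = 1.6857 → 23.316/1.6857 = 13.831 RPM

13.83 RPM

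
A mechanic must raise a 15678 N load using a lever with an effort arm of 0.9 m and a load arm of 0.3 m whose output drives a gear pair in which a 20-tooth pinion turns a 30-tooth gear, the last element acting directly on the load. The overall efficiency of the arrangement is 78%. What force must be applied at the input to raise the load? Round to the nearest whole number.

Lever MA = effort arm / load arm = 0.9/0.3 = 3.
Gear pair MA = 30/20 = 1.5.
Combined ideal MA = 3 × 1.5 = 4.5.
Actual MA = 4.5 × 0.78 = 3.51.
Effort = load / actual MA = 15678 / 3.51 = 4466.7 N.

4467 N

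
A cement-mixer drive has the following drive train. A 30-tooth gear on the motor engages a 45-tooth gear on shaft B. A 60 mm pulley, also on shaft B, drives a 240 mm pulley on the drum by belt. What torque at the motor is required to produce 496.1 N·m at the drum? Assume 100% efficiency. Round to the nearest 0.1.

82.7 N·m

Overall ratio R = 1.5 × 4 = 6.
Input torque = output torque / R = 496.1 / 6 = 82.683 N·m.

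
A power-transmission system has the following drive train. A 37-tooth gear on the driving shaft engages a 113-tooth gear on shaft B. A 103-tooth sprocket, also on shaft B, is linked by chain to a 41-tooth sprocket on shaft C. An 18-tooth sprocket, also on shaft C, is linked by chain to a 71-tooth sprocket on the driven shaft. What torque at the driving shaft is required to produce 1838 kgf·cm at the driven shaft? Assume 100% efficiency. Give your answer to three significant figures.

Overall ratio R = 3.0541 × 0.39806 × 3.9444 = 4.7952.
Input torque = output torque / R = 1838 / 4.7952 = 383.3 kgf·cm.

383 kgf·cm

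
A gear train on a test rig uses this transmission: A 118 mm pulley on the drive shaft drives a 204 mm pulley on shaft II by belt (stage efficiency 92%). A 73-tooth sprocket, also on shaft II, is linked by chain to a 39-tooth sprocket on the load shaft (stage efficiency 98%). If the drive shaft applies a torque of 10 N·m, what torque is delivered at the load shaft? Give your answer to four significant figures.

8.327 N·m

After the belt (204/118): 10 × 1.7288 × 0.92 = 15.905 N·m
After the chain (39/73): 15.905 × 0.53425 × 0.98 = 8.3273 N·m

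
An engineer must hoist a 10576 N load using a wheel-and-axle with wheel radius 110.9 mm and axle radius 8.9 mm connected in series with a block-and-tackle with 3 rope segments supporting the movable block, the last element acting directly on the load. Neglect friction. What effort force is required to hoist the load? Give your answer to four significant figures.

282.9 N

Wheel-and-axle MA = R/r = 110.9/8.9 = 12.461.
Block-and-tackle MA = number of supporting rope parts = 3.
Combined ideal MA = 12.461 × 3 = 37.382.
Effort = load / MA = 10576 / 37.382 = 282.92 N.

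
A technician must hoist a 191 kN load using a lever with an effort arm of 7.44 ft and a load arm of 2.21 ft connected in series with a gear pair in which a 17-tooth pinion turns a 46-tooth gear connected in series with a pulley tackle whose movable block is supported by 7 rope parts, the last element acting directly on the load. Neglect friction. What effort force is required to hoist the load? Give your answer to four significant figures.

Lever MA = effort arm / load arm = 7.44/2.21 = 3.3665.
Gear pair MA = 46/17 = 2.7059.
Block-and-tackle MA = number of supporting rope parts = 7.
Combined ideal MA = 3.3665 × 2.7059 × 7 = 63.766.
Effort = load / MA = 191 / 63.766 = 2.9953 kN.

2.995 kN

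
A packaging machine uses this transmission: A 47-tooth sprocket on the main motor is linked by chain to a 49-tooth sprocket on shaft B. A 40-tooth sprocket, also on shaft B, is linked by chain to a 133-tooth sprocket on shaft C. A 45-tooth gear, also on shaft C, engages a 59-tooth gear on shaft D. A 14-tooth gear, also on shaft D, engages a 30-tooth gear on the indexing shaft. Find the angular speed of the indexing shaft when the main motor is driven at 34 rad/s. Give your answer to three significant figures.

Chain: ratio = 49/47 = 1.0426, so shaft B turns at 34 / 1.0426 = 32.612 rad/s.
Chain: ratio = 133/40 = 3.325, so shaft C turns at 32.612 / 3.325 = 9.8082 rad/s.
Gear mesh: ratio = 59/45 = 1.3111, so shaft D turns at 9.8082 / 1.3111 = 7.4808 rad/s.
Gear mesh: ratio = 30/14 = 2.1429, so the indexing shaft turns at 7.4808 / 2.1429 = 3.4911 rad/s.

3.49 rad/s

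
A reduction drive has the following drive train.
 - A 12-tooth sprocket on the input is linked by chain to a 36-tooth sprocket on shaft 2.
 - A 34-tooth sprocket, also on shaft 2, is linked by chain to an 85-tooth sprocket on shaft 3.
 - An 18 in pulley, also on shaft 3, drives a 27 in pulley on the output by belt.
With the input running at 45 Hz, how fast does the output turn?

4 Hz

Chain: ratio = 36/12 = 3, so shaft 2 turns at 45 / 3 = 15 Hz.
Chain: ratio = 85/34 = 2.5, so shaft 3 turns at 15 / 2.5 = 6 Hz.
Belt: ratio = 27/18 = 1.5, so the output turns at 6 / 1.5 = 4 Hz.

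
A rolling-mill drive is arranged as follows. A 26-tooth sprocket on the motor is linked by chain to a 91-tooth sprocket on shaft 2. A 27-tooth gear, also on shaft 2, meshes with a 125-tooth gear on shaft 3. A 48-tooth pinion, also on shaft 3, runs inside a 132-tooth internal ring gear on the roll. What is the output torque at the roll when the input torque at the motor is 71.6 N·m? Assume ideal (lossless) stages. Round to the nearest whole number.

3191 N·m

Chain: ratio = 91/26 = 3.5; torque at shaft 2 = 71.6 × 3.5 = 250.6 N·m.
Gear mesh: ratio = 125/27 = 4.6296; torque at shaft 3 = 250.6 × 4.6296 = 1160.2 N·m.
Internal gear: ratio = 132/48 = 2.75; torque at the roll = 1160.2 × 2.75 = 3190.5 N·m.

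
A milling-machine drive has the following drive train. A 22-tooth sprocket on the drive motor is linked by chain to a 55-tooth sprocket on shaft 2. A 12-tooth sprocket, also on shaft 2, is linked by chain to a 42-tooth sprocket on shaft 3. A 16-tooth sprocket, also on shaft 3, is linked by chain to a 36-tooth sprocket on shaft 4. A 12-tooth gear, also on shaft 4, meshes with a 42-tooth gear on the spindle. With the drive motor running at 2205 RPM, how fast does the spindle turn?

32 RPM

Chain: ratio = 55/22 = 2.5, so shaft 2 turns at 2205 / 2.5 = 882 RPM.
Chain: ratio = 42/12 = 3.5, so shaft 3 turns at 882 / 3.5 = 252 RPM.
Chain: ratio = 36/16 = 2.25, so shaft 4 turns at 252 / 2.25 = 112 RPM.
Gear mesh: ratio = 42/12 = 3.5, so the spindle turns at 112 / 3.5 = 32 RPM.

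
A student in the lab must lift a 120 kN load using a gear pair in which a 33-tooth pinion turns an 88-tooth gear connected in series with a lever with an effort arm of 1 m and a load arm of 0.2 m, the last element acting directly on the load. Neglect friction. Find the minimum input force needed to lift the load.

9 kN

Gear pair MA = 88/33 = 2.6667.
Lever MA = effort arm / load arm = 1/0.2 = 5.
Combined ideal MA = 2.6667 × 5 = 13.333.
Effort = load / MA = 120 / 13.333 = 9 kN.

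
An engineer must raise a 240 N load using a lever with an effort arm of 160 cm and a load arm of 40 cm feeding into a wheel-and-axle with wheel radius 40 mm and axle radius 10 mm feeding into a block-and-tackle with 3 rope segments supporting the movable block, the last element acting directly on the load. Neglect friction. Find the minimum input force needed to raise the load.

5 N

Lever MA = effort arm / load arm = 160/40 = 4.
Wheel-and-axle MA = R/r = 40/10 = 4.
Block-and-tackle MA = number of supporting rope parts = 3.
Combined ideal MA = 4 × 4 × 3 = 48.
Effort = load / MA = 240 / 48 = 5 N.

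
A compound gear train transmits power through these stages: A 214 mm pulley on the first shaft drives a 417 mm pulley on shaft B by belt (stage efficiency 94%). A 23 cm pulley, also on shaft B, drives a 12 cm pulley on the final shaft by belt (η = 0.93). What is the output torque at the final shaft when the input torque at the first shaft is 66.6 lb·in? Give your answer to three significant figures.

59.2 lb·in

Belt: ratio = 417/214 = 1.9486; torque at shaft B = 66.6 × 1.9486 × 0.94 = 121.99 lb·in.
Belt: ratio = 12/23 = 0.52174; torque at the final shaft = 121.99 × 0.52174 × 0.93 = 59.192 lb·in.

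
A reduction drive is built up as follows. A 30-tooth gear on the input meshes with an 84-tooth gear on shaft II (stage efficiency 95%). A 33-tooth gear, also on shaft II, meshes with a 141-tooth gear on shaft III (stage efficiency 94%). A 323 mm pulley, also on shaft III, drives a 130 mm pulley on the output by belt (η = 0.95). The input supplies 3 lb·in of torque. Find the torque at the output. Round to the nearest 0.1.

12.3 lb·in

gear mesh 84/30 = 2.8 → τ = 3·2.8·0.95 = 7.98 lb·in
gear mesh 141/33 = 4.2727 → τ = 7.98·4.2727·0.94 = 32.051 lb·in
belt 130/323 = 0.40248 → τ = 32.051·0.40248·0.95 = 12.255 lb·in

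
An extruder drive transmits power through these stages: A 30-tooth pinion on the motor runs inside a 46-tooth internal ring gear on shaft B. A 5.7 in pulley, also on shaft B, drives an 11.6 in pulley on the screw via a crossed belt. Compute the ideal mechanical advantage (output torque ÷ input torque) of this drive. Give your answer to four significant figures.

Each stage contributes driven/driver: internal gear 46/30 = 1.5333, belt 11.6/5.7 = 2.0351.
Overall: 1.5333 × 2.0351 = 3.1205.

3.120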